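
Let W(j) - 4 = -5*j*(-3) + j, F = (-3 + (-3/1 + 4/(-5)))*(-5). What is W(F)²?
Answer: 300304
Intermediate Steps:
F = 34 (F = (-3 + (-3*1 + 4*(-⅕)))*(-5) = (-3 + (-3 - ⅘))*(-5) = (-3 - 19/5)*(-5) = -34/5*(-5) = 34)
W(j) = 4 + 16*j (W(j) = 4 + (-5*j*(-3) + j) = 4 + (15*j + j) = 4 + 16*j)
W(F)² = (4 + 16*34)² = (4 + 544)² = 548² = 300304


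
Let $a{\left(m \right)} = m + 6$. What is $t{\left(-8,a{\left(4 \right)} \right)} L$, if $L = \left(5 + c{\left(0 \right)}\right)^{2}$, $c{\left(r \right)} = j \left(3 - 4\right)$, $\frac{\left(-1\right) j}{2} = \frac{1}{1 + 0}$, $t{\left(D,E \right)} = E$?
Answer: $490$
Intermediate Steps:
$a{\left(m \right)} = 6 + m$
$j = -2$ ($j = - \frac{2}{1 + 0} = - \frac{2}{1} = \left(-2\right) 1 = -2$)
$c{\left(r \right)} = 2$ ($c{\left(r \right)} = - 2 \left(3 - 4\right) = \left(-2\right) \left(-1\right) = 2$)
$L = 49$ ($L = \left(5 + 2\right)^{2} = 7^{2} = 49$)
$t{\left(-8,a{\left(4 \right)} \right)} L = \left(6 + 4\right) 49 = 10 \cdot 49 = 490$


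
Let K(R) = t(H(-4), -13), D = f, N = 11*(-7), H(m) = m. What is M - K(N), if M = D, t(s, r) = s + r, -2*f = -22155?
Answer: 22189/2 ≈ 11095.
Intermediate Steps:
f = 22155/2 (f = -½*(-22155) = 22155/2 ≈ 11078.)
t(s, r) = r + s
N = -77
D = 22155/2 ≈ 11078.
K(R) = -17 (K(R) = -13 - 4 = -17)
M = 22155/2 ≈ 11078.
M - K(N) = 22155/2 - 1*(-17) = 22155/2 + 17 = 22189/2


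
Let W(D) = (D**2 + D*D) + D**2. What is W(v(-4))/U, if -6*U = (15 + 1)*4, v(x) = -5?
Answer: -225/32 ≈ -7.0313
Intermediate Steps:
W(D) = 3*D**2 (W(D) = (D**2 + D**2) + D**2 = 2*D**2 + D**2 = 3*D**2)
U = -32/3 (U = -(15 + 1)*4/6 = -8*4/3 = -1/6*64 = -32/3 ≈ -10.667)
W(v(-4))/U = (3*(-5)**2)/(-32/3) = (3*25)*(-3/32) = 75*(-3/32) = -225/32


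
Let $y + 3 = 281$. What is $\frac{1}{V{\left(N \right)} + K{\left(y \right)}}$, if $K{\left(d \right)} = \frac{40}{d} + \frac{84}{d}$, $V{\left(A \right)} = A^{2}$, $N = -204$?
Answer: $\frac{139}{5784686} \approx 2.4029 \cdot 10^{-5}$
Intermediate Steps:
$y = 278$ ($y = -3 + 281 = 278$)
$K{\left(d \right)} = \frac{124}{d}$
$\frac{1}{V{\left(N \right)} + K{\left(y \right)}} = \frac{1}{\left(-204\right)^{2} + \frac{124}{278}} = \frac{1}{41616 + 124 \cdot \frac{1}{278}} = \frac{1}{41616 + \frac{62}{139}} = \frac{1}{\frac{5784686}{139}} = \frac{139}{5784686}$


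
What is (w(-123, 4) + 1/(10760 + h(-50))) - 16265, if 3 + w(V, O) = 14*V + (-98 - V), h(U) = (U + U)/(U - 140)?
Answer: -3672944231/204450 ≈ -17965.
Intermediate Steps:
h(U) = 2*U/(-140 + U) (h(U) = (2*U)/(-140 + U) = 2*U/(-140 + U))
w(V, O) = -101 + 13*V (w(V, O) = -3 + (14*V + (-98 - V)) = -3 + (-98 + 13*V) = -101 + 13*V)
(w(-123, 4) + 1/(10760 + h(-50))) - 16265 = ((-101 + 13*(-123)) + 1/(10760 + 2*(-50)/(-140 - 50))) - 16265 = ((-101 - 1599) + 1/(10760 + 2*(-50)/(-190))) - 16265 = (-1700 + 1/(10760 + 2*(-50)*(-1/190))) - 16265 = (-1700 + 1/(10760 + 10/19)) - 16265 = (-1700 + 1/(204450/19)) - 16265 = (-1700 + 19/204450) - 16265 = -347564981/204450 - 16265 = -3672944231/204450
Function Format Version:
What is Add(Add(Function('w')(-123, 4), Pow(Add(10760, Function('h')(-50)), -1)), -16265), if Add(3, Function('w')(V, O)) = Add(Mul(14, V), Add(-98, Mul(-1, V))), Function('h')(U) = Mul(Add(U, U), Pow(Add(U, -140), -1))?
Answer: Rational(-3672944231, 204450) ≈ -17965.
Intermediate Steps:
Function('h')(U) = Mul(2, U, Pow(Add(-140, U), -1)) (Function('h')(U) = Mul(Mul(2, U), Pow(Add(-140, U), -1)) = Mul(2, U, Pow(Add(-140, U), -1)))
Function('w')(V, O) = Add(-101, Mul(13, V)) (Function('w')(V, O) = Add(-3, Add(Mul(14, V), Add(-98, Mul(-1, V)))) = Add(-3, Add(-98, Mul(13, V))) = Add(-101, Mul(13, V)))
Add(Add(Function('w')(-123, 4), Pow(Add(10760, Function('h')(-50)), -1)), -16265) = Add(Add(Add(-101, Mul(13, -123)), Pow(Add(10760, Mul(2, -50, Pow(Add(-140, -50), -1))), -1)), -16265) = Add(Add(Add(-101, -1599), Pow(Add(10760, Mul(2, -50, Pow(-190, -1))), -1)), -16265) = Add(Add(-1700, Pow(Add(10760, Mul(2, -50, Rational(-1, 190))), -1)), -16265) = Add(Add(-1700, Pow(Add(10760, Rational(10, 19)), -1)), -16265) = Add(Add(-1700, Pow(Rational(204450, 19), -1)), -16265) = Add(Add(-1700, Rational(19, 204450)), -16265) = Add(Rational(-347564981, 204450), -16265) = Rational(-3672944231, 204450)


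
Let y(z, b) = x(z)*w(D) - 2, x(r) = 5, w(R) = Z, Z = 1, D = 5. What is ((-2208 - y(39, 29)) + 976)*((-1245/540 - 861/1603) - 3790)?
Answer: 38616220825/8244 ≈ 4.6842e+6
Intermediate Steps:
w(R) = 1
y(z, b) = 3 (y(z, b) = 5*1 - 2 = 5 - 2 = 3)
((-2208 - y(39, 29)) + 976)*((-1245/540 - 861/1603) - 3790) = ((-2208 - 1*3) + 976)*((-1245/540 - 861/1603) - 3790) = ((-2208 - 3) + 976)*((-1245*1/540 - 861*1/1603) - 3790) = (-2211 + 976)*((-83/36 - 123/229) - 3790) = -1235*(-23435/8244 - 3790) = -1235*(-31268195/8244) = 38616220825/8244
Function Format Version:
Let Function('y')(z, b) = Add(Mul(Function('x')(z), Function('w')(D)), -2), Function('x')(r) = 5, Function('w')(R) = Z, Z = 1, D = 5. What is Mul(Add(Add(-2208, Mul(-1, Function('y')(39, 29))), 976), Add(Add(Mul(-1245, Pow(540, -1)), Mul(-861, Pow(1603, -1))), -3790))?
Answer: Rational(38616220825, 8244) ≈ 4.6842e+6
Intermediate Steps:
Function('w')(R) = 1
Function('y')(z, b) = 3 (Function('y')(z, b) = Add(Mul(5, 1), -2) = Add(5, -2) = 3)
Mul(Add(Add(-2208, Mul(-1, Function('y')(39, 29))), 976), Add(Add(Mul(-1245, Pow(540, -1)), Mul(-861, Pow(1603, -1))), -3790)) = Mul(Add(Add(-2208, Mul(-1, 3)), 976), Add(Add(Mul(-1245, Pow(540, -1)), Mul(-861, Pow(1603, -1))), -3790)) = Mul(Add(Add(-2208, -3), 976), Add(Add(Mul(-1245, Rational(1, 540)), Mul(-861, Rational(1, 1603))), -3790)) = Mul(Add(-2211, 976), Add(Add(Rational(-83, 36), Rational(-123, 229)), -3790)) = Mul(-1235, Add(Rational(-23435, 8244), -3790)) = Mul(-1235, Rational(-31268195, 8244)) = Rational(38616220825, 8244)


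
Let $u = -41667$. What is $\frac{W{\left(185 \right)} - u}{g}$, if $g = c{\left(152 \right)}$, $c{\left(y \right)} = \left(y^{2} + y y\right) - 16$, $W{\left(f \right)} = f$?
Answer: $\frac{10463}{11548} \approx 0.90604$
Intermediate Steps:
$c{\left(y \right)} = -16 + 2 y^{2}$ ($c{\left(y \right)} = \left(y^{2} + y^{2}\right) - 16 = 2 y^{2} - 16 = -16 + 2 y^{2}$)
$g = 46192$ ($g = -16 + 2 \cdot 152^{2} = -16 + 2 \cdot 23104 = -16 + 46208 = 46192$)
$\frac{W{\left(185 \right)} - u}{g} = \frac{185 - -41667}{46192} = \left(185 + 41667\right) \frac{1}{46192} = 41852 \cdot \frac{1}{46192} = \frac{10463}{11548}$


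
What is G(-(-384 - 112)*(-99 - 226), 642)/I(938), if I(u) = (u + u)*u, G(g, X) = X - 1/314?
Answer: 201587/552542032 ≈ 0.00036484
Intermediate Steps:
G(g, X) = -1/314 + X (G(g, X) = X - 1*1/314 = X - 1/314 = -1/314 + X)
I(u) = 2*u**2 (I(u) = (2*u)*u = 2*u**2)
G(-(-384 - 112)*(-99 - 226), 642)/I(938) = (-1/314 + 642)/((2*938**2)) = 201587/(314*((2*879844))) = (201587/314)/1759688 = (201587/314)*(1/1759688) = 201587/552542032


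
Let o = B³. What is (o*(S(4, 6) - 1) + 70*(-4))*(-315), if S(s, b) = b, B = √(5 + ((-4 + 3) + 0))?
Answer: 75600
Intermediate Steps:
B = 2 (B = √(5 + (-1 + 0)) = √(5 - 1) = √4 = 2)
o = 8 (o = 2³ = 8)
(o*(S(4, 6) - 1) + 70*(-4))*(-315) = (8*(6 - 1) + 70*(-4))*(-315) = (8*5 - 280)*(-315) = (40 - 280)*(-315) = -240*(-315) = 75600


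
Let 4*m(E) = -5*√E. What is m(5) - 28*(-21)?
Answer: 588 - 5*√5/4 ≈ 585.21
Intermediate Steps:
m(E) = -5*√E/4 (m(E) = (-5*√E)/4 = -5*√E/4)
m(5) - 28*(-21) = -5*√5/4 - 28*(-21) = -5*√5/4 + 588 = 588 - 5*√5/4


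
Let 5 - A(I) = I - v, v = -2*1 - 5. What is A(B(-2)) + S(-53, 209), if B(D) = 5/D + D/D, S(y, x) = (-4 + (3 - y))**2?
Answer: 5407/2 ≈ 2703.5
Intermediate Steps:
v = -7 (v = -2 - 5 = -7)
S(y, x) = (-1 - y)**2
B(D) = 1 + 5/D (B(D) = 5/D + 1 = 1 + 5/D)
A(I) = -2 - I (A(I) = 5 - (I - 1*(-7)) = 5 - (I + 7) = 5 - (7 + I) = 5 + (-7 - I) = -2 - I)
A(B(-2)) + S(-53, 209) = (-2 - (5 - 2)/(-2)) + (1 - 53)**2 = (-2 - (-1)*3/2) + (-52)**2 = (-2 - 1*(-3/2)) + 2704 = (-2 + 3/2) + 2704 = -1/2 + 2704 = 5407/2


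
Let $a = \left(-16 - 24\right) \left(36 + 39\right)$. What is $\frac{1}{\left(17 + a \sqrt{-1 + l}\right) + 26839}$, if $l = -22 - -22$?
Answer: $\frac{373}{10142288} + \frac{125 i}{30426864} \approx 3.6777 \cdot 10^{-5} + 4.1082 \cdot 10^{-6} i$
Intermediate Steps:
$l = 0$ ($l = -22 + 22 = 0$)
$a = -3000$ ($a = \left(-40\right) 75 = -3000$)
$\frac{1}{\left(17 + a \sqrt{-1 + l}\right) + 26839} = \frac{1}{\left(17 - 3000 \sqrt{-1 + 0}\right) + 26839} = \frac{1}{\left(17 - 3000 \sqrt{-1}\right) + 26839} = \frac{1}{\left(17 - 3000 i\right) + 26839} = \frac{1}{26856 - 3000 i} = \frac{26856 + 3000 i}{730244736}$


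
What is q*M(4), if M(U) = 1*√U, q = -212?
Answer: -424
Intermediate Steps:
M(U) = √U
q*M(4) = -212*√4 = -212*2 = -424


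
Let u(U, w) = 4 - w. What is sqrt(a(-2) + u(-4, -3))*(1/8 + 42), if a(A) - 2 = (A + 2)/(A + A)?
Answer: 1011/8 ≈ 126.38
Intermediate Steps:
a(A) = 2 + (2 + A)/(2*A) (a(A) = 2 + (A + 2)/(A + A) = 2 + (2 + A)/((2*A)) = 2 + (2 + A)*(1/(2*A)) = 2 + (2 + A)/(2*A))
sqrt(a(-2) + u(-4, -3))*(1/8 + 42) = sqrt((5/2 + 1/(-2)) + (4 - 1*(-3)))*(1/8 + 42) = sqrt((5/2 - 1/2) + (4 + 3))*(1/8 + 42) = sqrt(2 + 7)*(337/8) = sqrt(9)*(337/8) = 3*(337/8) = 1011/8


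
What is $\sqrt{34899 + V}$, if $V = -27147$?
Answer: $2 \sqrt{1938} \approx 88.045$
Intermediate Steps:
$\sqrt{34899 + V} = \sqrt{34899 - 27147} = \sqrt{7752} = 2 \sqrt{1938}$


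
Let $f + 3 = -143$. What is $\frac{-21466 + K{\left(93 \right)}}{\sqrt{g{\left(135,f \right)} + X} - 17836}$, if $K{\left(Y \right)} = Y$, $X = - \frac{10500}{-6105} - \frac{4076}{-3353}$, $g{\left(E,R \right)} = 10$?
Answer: $\frac{260112316257794}{217066536477237} + \frac{21373 \sqrt{24090185077882}}{434133072954474} \approx 1.1985$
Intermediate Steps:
$f = -146$ ($f = -3 - 143 = -146$)
$X = \frac{4006032}{1364671}$ ($X = \left(-10500\right) \left(- \frac{1}{6105}\right) - - \frac{4076}{3353} = \frac{700}{407} + \frac{4076}{3353} = \frac{4006032}{1364671} \approx 2.9355$)
$\frac{-21466 + K{\left(93 \right)}}{\sqrt{g{\left(135,f \right)} + X} - 17836} = \frac{-21466 + 93}{\sqrt{10 + \frac{4006032}{1364671}} - 17836} = - \frac{21373}{\sqrt{\frac{17652742}{1364671}} - 17836} = - \frac{21373}{\frac{\sqrt{24090185077882}}{1364671} - 17836} = - \frac{21373}{-17836 + \frac{\sqrt{24090185077882}}{1364671}}$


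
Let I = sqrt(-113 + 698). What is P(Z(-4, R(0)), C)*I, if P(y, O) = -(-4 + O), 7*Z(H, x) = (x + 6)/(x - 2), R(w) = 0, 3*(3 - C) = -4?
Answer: -sqrt(65) ≈ -8.0623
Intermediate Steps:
C = 13/3 (C = 3 - 1/3*(-4) = 3 + 4/3 = 13/3 ≈ 4.3333)
I = 3*sqrt(65) (I = sqrt(585) = 3*sqrt(65) ≈ 24.187)
Z(H, x) = (6 + x)/(7*(-2 + x)) (Z(H, x) = ((x + 6)/(x - 2))/7 = ((6 + x)/(-2 + x))/7 = (6 + x)/(7*(-2 + x)))
P(y, O) = 4 - O
P(Z(-4, R(0)), C)*I = (4 - 1*13/3)*(3*sqrt(65)) = (4 - 13/3)*(3*sqrt(65)) = -sqrt(65)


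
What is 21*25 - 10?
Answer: 515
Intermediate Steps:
21*25 - 10 = 525 - 10 = 515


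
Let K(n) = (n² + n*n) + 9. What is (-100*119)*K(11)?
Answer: -2986900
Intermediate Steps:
K(n) = 9 + 2*n² (K(n) = (n² + n²) + 9 = 2*n² + 9 = 9 + 2*n²)
(-100*119)*K(11) = (-100*119)*(9 + 2*11²) = -11900*(9 + 2*121) = -11900*(9 + 242) = -11900*251 = -2986900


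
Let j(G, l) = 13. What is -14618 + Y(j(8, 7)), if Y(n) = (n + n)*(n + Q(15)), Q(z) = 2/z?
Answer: -214148/15 ≈ -14277.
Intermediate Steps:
Y(n) = 2*n*(2/15 + n) (Y(n) = (n + n)*(n + 2/15) = (2*n)*(n + 2*(1/15)) = (2*n)*(n + 2/15) = (2*n)*(2/15 + n) = 2*n*(2/15 + n))
-14618 + Y(j(8, 7)) = -14618 + (2/15)*13*(2 + 15*13) = -14618 + (2/15)*13*(2 + 195) = -14618 + (2/15)*13*197 = -14618 + 5122/15 = -214148/15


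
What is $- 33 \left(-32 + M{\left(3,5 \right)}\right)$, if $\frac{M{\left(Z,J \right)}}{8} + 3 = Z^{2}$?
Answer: $-528$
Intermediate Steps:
$M{\left(Z,J \right)} = -24 + 8 Z^{2}$
$- 33 \left(-32 + M{\left(3,5 \right)}\right) = - 33 \left(-32 - \left(24 - 8 \cdot 3^{2}\right)\right) = - 33 \left(-32 + \left(-24 + 8 \cdot 9\right)\right) = - 33 \left(-32 + \left(-24 + 72\right)\right) = - 33 \left(-32 + 48\right) = \left(-33\right) 16 = -528$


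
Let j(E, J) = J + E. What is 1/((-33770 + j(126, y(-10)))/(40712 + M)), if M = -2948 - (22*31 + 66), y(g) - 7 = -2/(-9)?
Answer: -333144/302731 ≈ -1.1005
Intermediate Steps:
y(g) = 65/9 (y(g) = 7 - 2/(-9) = 7 - 2*(-1/9) = 7 + 2/9 = 65/9)
j(E, J) = E + J
M = -3696 (M = -2948 - (682 + 66) = -2948 - 1*748 = -2948 - 748 = -3696)
1/((-33770 + j(126, y(-10)))/(40712 + M)) = 1/((-33770 + (126 + 65/9))/(40712 - 3696)) = 1/((-33770 + 1199/9)/37016) = 1/(-302731/9*1/37016) = 1/(-302731/333144) = -333144/302731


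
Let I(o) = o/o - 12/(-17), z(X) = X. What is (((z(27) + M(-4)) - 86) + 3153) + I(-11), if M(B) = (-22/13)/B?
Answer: 1368489/442 ≈ 3096.1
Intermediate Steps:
I(o) = 29/17 (I(o) = 1 - 12*(-1/17) = 1 + 12/17 = 29/17)
M(B) = -22/(13*B) (M(B) = (-22*1/13)/B = -22/(13*B))
(((z(27) + M(-4)) - 86) + 3153) + I(-11) = (((27 - 22/13/(-4)) - 86) + 3153) + 29/17 = (((27 - 22/13*(-¼)) - 86) + 3153) + 29/17 = (((27 + 11/26) - 86) + 3153) + 29/17 = ((713/26 - 86) + 3153) + 29/17 = (-1523/26 + 3153) + 29/17 = 80455/26 + 29/17 = 1368489/442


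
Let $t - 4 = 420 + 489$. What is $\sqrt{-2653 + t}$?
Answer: $2 i \sqrt{435} \approx 41.713 i$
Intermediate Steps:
$t = 913$ ($t = 4 + \left(420 + 489\right) = 4 + 909 = 913$)
$\sqrt{-2653 + t} = \sqrt{-2653 + 913} = \sqrt{-1740} = 2 i \sqrt{435}$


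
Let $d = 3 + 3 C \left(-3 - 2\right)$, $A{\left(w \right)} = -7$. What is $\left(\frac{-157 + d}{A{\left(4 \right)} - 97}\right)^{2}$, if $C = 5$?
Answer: $\frac{52441}{10816} \approx 4.8485$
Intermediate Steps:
$d = -72$ ($d = 3 + 3 \cdot 5 \left(-3 - 2\right) = 3 + 3 \cdot 5 \left(-5\right) = 3 + 3 \left(-25\right) = 3 - 75 = -72$)
$\left(\frac{-157 + d}{A{\left(4 \right)} - 97}\right)^{2} = \left(\frac{-157 - 72}{-7 - 97}\right)^{2} = \left(- \frac{229}{-104}\right)^{2} = \left(\left(-229\right) \left(- \frac{1}{104}\right)\right)^{2} = \left(\frac{229}{104}\right)^{2} = \frac{52441}{10816}$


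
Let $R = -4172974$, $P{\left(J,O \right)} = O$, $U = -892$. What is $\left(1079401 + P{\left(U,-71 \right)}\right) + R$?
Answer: $-3093644$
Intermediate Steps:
$\left(1079401 + P{\left(U,-71 \right)}\right) + R = \left(1079401 - 71\right) - 4172974 = 1079330 - 4172974 = -3093644$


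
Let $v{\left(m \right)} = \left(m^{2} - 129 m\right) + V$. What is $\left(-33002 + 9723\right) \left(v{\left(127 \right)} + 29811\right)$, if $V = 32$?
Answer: $-688802331$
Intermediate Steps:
$v{\left(m \right)} = 32 + m^{2} - 129 m$ ($v{\left(m \right)} = \left(m^{2} - 129 m\right) + 32 = 32 + m^{2} - 129 m$)
$\left(-33002 + 9723\right) \left(v{\left(127 \right)} + 29811\right) = \left(-33002 + 9723\right) \left(\left(32 + 127^{2} - 16383\right) + 29811\right) = - 23279 \left(\left(32 + 16129 - 16383\right) + 29811\right) = - 23279 \left(-222 + 29811\right) = \left(-23279\right) 29589 = -688802331$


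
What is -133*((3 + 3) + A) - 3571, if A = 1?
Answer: -4502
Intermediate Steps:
-133*((3 + 3) + A) - 3571 = -133*((3 + 3) + 1) - 3571 = -133*(6 + 1) - 3571 = -133*7 - 3571 = -931 - 3571 = -4502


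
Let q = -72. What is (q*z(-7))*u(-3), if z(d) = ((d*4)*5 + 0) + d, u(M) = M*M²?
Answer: -285768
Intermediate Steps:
u(M) = M³
z(d) = 21*d (z(d) = ((4*d)*5 + 0) + d = (20*d + 0) + d = 20*d + d = 21*d)
(q*z(-7))*u(-3) = -1512*(-7)*(-3)³ = -72*(-147)*(-27) = 10584*(-27) = -285768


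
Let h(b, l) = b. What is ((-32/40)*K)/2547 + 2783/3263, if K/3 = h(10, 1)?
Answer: 2336663/2770287 ≈ 0.84347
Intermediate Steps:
K = 30 (K = 3*10 = 30)
((-32/40)*K)/2547 + 2783/3263 = (-32/40*30)/2547 + 2783/3263 = (-32*1/40*30)*(1/2547) + 2783*(1/3263) = -⅘*30*(1/2547) + 2783/3263 = -24*1/2547 + 2783/3263 = -8/849 + 2783/3263 = 2336663/2770287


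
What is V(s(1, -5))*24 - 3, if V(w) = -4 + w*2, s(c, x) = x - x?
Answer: -99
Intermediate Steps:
s(c, x) = 0
V(w) = -4 + 2*w
V(s(1, -5))*24 - 3 = (-4 + 2*0)*24 - 3 = (-4 + 0)*24 - 3 = -4*24 - 3 = -96 - 3 = -99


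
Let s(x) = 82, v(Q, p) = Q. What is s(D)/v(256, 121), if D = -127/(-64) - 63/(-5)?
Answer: 41/128 ≈ 0.32031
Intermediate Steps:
D = 4667/320 (D = -127*(-1/64) - 63*(-⅕) = 127/64 + 63/5 = 4667/320 ≈ 14.584)
s(D)/v(256, 121) = 82/256 = 82*(1/256) = 41/128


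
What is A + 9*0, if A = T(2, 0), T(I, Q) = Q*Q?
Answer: 0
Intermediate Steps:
T(I, Q) = Q²
A = 0 (A = 0² = 0)
A + 9*0 = 0 + 9*0 = 0 + 0 = 0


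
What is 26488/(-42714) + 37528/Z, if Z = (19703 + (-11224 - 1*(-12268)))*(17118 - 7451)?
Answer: -379347385180/611912370699 ≈ -0.61994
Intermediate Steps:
Z = 200561249 (Z = (19703 + (-11224 + 12268))*9667 = (19703 + 1044)*9667 = 20747*9667 = 200561249)
26488/(-42714) + 37528/Z = 26488/(-42714) + 37528/200561249 = 26488*(-1/42714) + 37528*(1/200561249) = -1892/3051 + 37528/200561249 = -379347385180/611912370699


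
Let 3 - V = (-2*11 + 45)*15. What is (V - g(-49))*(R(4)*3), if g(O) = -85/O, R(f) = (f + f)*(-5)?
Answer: 2021160/49 ≈ 41248.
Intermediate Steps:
R(f) = -10*f (R(f) = (2*f)*(-5) = -10*f)
V = -342 (V = 3 - (-2*11 + 45)*15 = 3 - (-22 + 45)*15 = 3 - 23*15 = 3 - 1*345 = 3 - 345 = -342)
(V - g(-49))*(R(4)*3) = (-342 - (-85)/(-49))*(-10*4*3) = (-342 - (-85)*(-1)/49)*(-40*3) = (-342 - 1*85/49)*(-120) = (-342 - 85/49)*(-120) = -16843/49*(-120) = 2021160/49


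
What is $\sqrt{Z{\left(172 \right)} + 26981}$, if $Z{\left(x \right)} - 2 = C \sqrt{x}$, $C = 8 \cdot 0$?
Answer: $11 \sqrt{223} \approx 164.27$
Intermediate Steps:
$C = 0$
$Z{\left(x \right)} = 2$ ($Z{\left(x \right)} = 2 + 0 \sqrt{x} = 2 + 0 = 2$)
$\sqrt{Z{\left(172 \right)} + 26981} = \sqrt{2 + 26981} = \sqrt{26983} = 11 \sqrt{223}$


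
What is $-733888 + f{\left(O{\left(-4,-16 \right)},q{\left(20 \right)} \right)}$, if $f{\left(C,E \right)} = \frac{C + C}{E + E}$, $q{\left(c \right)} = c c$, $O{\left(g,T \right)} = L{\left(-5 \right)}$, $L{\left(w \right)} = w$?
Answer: $- \frac{58711041}{80} \approx -7.3389 \cdot 10^{5}$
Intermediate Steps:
$O{\left(g,T \right)} = -5$
$q{\left(c \right)} = c^{2}$
$f{\left(C,E \right)} = \frac{C}{E}$ ($f{\left(C,E \right)} = \frac{2 C}{2 E} = 2 C \frac{1}{2 E} = \frac{C}{E}$)
$-733888 + f{\left(O{\left(-4,-16 \right)},q{\left(20 \right)} \right)} = -733888 - \frac{5}{20^{2}} = -733888 - \frac{5}{400} = -733888 - \frac{1}{80} = - \frac{58711041}{80}$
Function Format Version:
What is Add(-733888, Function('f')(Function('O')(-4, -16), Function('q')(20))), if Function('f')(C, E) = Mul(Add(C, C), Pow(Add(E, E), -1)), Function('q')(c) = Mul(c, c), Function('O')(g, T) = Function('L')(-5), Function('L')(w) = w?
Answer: Rational(-58711041, 80) ≈ -7.3389e+5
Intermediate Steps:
Function('O')(g, T) = -5
Function('q')(c) = Pow(c, 2)
Function('f')(C, E) = Mul(C, Pow(E, -1)) (Function('f')(C, E) = Mul(Mul(2, C), Pow(Mul(2, E), -1)) = Mul(Mul(2, C), Mul(Rational(1, 2), Pow(E, -1))) = Mul(C, Pow(E, -1)))
Add(-733888, Function('f')(Function('O')(-4, -16), Function('q')(20))) = Add(-733888, Mul(-5, Pow(Pow(20, 2), -1))) = Add(-733888, Mul(-5, Pow(400, -1))) = Add(-733888, Mul(-5, Rational(1, 400))) = Add(-733888, Rational(-1, 80)) = Rational(-58711041, 80)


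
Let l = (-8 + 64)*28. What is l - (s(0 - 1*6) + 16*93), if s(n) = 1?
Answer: 79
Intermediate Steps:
l = 1568 (l = 56*28 = 1568)
l - (s(0 - 1*6) + 16*93) = 1568 - (1 + 16*93) = 1568 - (1 + 1488) = 1568 - 1*1489 = 1568 - 1489 = 79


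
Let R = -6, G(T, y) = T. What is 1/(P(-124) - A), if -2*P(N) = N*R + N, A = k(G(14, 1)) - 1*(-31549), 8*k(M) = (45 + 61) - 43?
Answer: -8/254935 ≈ -3.1381e-5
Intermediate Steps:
k(M) = 63/8 (k(M) = ((45 + 61) - 43)/8 = (106 - 43)/8 = (⅛)*63 = 63/8)
A = 252455/8 (A = 63/8 - 1*(-31549) = 63/8 + 31549 = 252455/8 ≈ 31557.)
P(N) = 5*N/2 (P(N) = -(N*(-6) + N)/2 = -(-6*N + N)/2 = -(-5)*N/2 = 5*N/2)
1/(P(-124) - A) = 1/((5/2)*(-124) - 1*252455/8) = 1/(-310 - 252455/8) = 1/(-254935/8) = -8/254935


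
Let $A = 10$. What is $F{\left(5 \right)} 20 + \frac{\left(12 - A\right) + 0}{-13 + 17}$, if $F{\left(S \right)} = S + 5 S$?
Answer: $\frac{1201}{2} \approx 600.5$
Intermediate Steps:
$F{\left(S \right)} = 6 S$
$F{\left(5 \right)} 20 + \frac{\left(12 - A\right) + 0}{-13 + 17} = 6 \cdot 5 \cdot 20 + \frac{\left(12 - 10\right) + 0}{-13 + 17} = 30 \cdot 20 + \frac{\left(12 - 10\right) + 0}{4} = 600 + \left(2 + 0\right) \frac{1}{4} = 600 + 2 \cdot \frac{1}{4} = 600 + \frac{1}{2} = \frac{1201}{2}$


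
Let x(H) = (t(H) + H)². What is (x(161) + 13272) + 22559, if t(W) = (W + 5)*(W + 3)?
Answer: 749974056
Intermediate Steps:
t(W) = (3 + W)*(5 + W) (t(W) = (5 + W)*(3 + W) = (3 + W)*(5 + W))
x(H) = (15 + H² + 9*H)² (x(H) = ((15 + H² + 8*H) + H)² = (15 + H² + 9*H)²)
(x(161) + 13272) + 22559 = ((15 + 161² + 9*161)² + 13272) + 22559 = ((15 + 25921 + 1449)² + 13272) + 22559 = (27385² + 13272) + 22559 = (749938225 + 13272) + 22559 = 749951497 + 22559 = 749974056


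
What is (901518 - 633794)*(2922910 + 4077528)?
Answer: 1874185263112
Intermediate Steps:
(901518 - 633794)*(2922910 + 4077528) = 267724*7000438 = 1874185263112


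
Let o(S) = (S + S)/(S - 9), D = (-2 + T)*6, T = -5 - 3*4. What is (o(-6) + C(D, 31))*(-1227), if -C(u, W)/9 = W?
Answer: 1706757/5 ≈ 3.4135e+5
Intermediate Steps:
T = -17 (T = -5 - 12 = -17)
D = -114 (D = (-2 - 17)*6 = -19*6 = -114)
C(u, W) = -9*W
o(S) = 2*S/(-9 + S) (o(S) = (2*S)/(-9 + S) = 2*S/(-9 + S))
(o(-6) + C(D, 31))*(-1227) = (2*(-6)/(-9 - 6) - 9*31)*(-1227) = (2*(-6)/(-15) - 279)*(-1227) = (2*(-6)*(-1/15) - 279)*(-1227) = (⅘ - 279)*(-1227) = -1391/5*(-1227) = 1706757/5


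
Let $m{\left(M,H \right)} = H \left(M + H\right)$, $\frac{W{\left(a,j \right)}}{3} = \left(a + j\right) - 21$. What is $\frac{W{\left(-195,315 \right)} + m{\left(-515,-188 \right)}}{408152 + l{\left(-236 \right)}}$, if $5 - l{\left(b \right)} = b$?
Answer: $\frac{132461}{408393} \approx 0.32435$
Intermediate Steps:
$W{\left(a,j \right)} = -63 + 3 a + 3 j$ ($W{\left(a,j \right)} = 3 \left(\left(a + j\right) - 21\right) = 3 \left(-21 + a + j\right) = -63 + 3 a + 3 j$)
$m{\left(M,H \right)} = H \left(H + M\right)$
$l{\left(b \right)} = 5 - b$
$\frac{W{\left(-195,315 \right)} + m{\left(-515,-188 \right)}}{408152 + l{\left(-236 \right)}} = \frac{\left(-63 + 3 \left(-195\right) + 3 \cdot 315\right) - 188 \left(-188 - 515\right)}{408152 + \left(5 - -236\right)} = \frac{\left(-63 - 585 + 945\right) - -132164}{408152 + \left(5 + 236\right)} = \frac{297 + 132164}{408152 + 241} = \frac{132461}{408393}$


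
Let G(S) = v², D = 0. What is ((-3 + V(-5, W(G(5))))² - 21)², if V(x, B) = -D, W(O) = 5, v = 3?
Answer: 144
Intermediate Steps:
G(S) = 9 (G(S) = 3² = 9)
V(x, B) = 0 (V(x, B) = -1*0 = 0)
((-3 + V(-5, W(G(5))))² - 21)² = ((-3 + 0)² - 21)² = ((-3)² - 21)² = (9 - 21)² = (-12)² = 144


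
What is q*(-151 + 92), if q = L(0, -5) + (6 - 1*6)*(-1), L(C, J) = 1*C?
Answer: 0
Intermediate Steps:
L(C, J) = C
q = 0 (q = 0 + (6 - 1*6)*(-1) = 0 + (6 - 6)*(-1) = 0 + 0*(-1) = 0 + 0 = 0)
q*(-151 + 92) = 0*(-151 + 92) = 0*(-59) = 0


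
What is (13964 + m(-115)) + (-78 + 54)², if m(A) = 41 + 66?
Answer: 14647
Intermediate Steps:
m(A) = 107
(13964 + m(-115)) + (-78 + 54)² = (13964 + 107) + (-78 + 54)² = 14071 + (-24)² = 14071 + 576 = 14647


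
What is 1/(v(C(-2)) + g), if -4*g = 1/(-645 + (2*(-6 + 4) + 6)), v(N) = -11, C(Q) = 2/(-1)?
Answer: -2572/28291 ≈ -0.090912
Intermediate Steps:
C(Q) = -2 (C(Q) = 2*(-1) = -2)
g = 1/2572 (g = -1/(4*(-645 + (2*(-6 + 4) + 6))) = -1/(4*(-645 + (2*(-2) + 6))) = -1/(4*(-645 + (-4 + 6))) = -1/(4*(-645 + 2)) = -¼/(-643) = -¼*(-1/643) = 1/2572 ≈ 0.00038880)
1/(v(C(-2)) + g) = 1/(-11 + 1/2572) = 1/(-28291/2572) = -2572/28291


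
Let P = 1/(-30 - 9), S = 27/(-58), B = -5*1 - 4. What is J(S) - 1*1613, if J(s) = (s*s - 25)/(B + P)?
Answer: -1906746995/1184128 ≈ -1610.3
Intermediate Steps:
B = -9 (B = -5 - 4 = -9)
S = -27/58 (S = 27*(-1/58) = -27/58 ≈ -0.46552)
P = -1/39 (P = 1/(-39) = -1/39 ≈ -0.025641)
J(s) = 975/352 - 39*s²/352 (J(s) = (s*s - 25)/(-9 - 1/39) = (s² - 25)/(-352/39) = (-25 + s²)*(-39/352) = 975/352 - 39*s²/352)
J(S) - 1*1613 = (975/352 - 39*(-27/58)²/352) - 1*1613 = (975/352 - 39/352*729/3364) - 1613 = (975/352 - 28431/1184128) - 1613 = 3251469/1184128 - 1613 = -1906746995/1184128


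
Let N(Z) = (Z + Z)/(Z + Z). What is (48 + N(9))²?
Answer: 2401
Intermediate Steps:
N(Z) = 1 (N(Z) = (2*Z)/((2*Z)) = (2*Z)*(1/(2*Z)) = 1)
(48 + N(9))² = (48 + 1)² = 49² = 2401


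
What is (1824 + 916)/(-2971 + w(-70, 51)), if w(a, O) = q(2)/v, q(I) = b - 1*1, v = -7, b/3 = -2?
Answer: -274/297 ≈ -0.92256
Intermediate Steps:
b = -6 (b = 3*(-2) = -6)
q(I) = -7 (q(I) = -6 - 1*1 = -6 - 1 = -7)
w(a, O) = 1 (w(a, O) = -7/(-7) = -7*(-⅐) = 1)
(1824 + 916)/(-2971 + w(-70, 51)) = (1824 + 916)/(-2971 + 1) = 2740/(-2970) = 2740*(-1/2970) = -274/297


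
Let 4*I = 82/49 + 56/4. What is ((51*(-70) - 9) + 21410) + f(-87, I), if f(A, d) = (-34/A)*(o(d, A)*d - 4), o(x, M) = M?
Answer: 75438953/4263 ≈ 17696.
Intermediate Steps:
I = 192/49 (I = (82/49 + 56/4)/4 = (82*(1/49) + 56*(¼))/4 = (82/49 + 14)/4 = (¼)*(768/49) = 192/49 ≈ 3.9184)
f(A, d) = -34*(-4 + A*d)/A (f(A, d) = (-34/A)*(A*d - 4) = (-34/A)*(-4 + A*d) = -34*(-4 + A*d)/A)
((51*(-70) - 9) + 21410) + f(-87, I) = ((51*(-70) - 9) + 21410) + (-34*192/49 + 136/(-87)) = ((-3570 - 9) + 21410) + (-6528/49 + 136*(-1/87)) = (-3579 + 21410) + (-6528/49 - 136/87) = 17831 - 574600/4263 = 75438953/4263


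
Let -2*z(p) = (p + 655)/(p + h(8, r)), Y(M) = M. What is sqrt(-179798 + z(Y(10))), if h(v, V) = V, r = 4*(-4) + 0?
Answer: I*sqrt(6470733)/6 ≈ 423.96*I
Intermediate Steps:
r = -16 (r = -16 + 0 = -16)
z(p) = -(655 + p)/(2*(-16 + p)) (z(p) = -(p + 655)/(2*(p - 16)) = -(655 + p)/(2*(-16 + p)))
sqrt(-179798 + z(Y(10))) = sqrt(-179798 + (-655 - 1*10)/(2*(-16 + 10))) = sqrt(-179798 + (1/2)*(-655 - 10)/(-6)) = sqrt(-179798 + (1/2)*(-1/6)*(-665)) = sqrt(-179798 + 665/12) = sqrt(-2156911/12) = I*sqrt(6470733)/6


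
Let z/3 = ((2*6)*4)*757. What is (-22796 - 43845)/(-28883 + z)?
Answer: -66641/80125 ≈ -0.83171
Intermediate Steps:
z = 109008 (z = 3*(((2*6)*4)*757) = 3*((12*4)*757) = 3*(48*757) = 3*36336 = 109008)
(-22796 - 43845)/(-28883 + z) = (-22796 - 43845)/(-28883 + 109008) = -66641/80125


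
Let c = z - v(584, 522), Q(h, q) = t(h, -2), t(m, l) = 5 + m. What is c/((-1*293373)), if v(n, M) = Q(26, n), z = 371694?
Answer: -371663/293373 ≈ -1.2669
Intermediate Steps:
Q(h, q) = 5 + h
v(n, M) = 31 (v(n, M) = 5 + 26 = 31)
c = 371663 (c = 371694 - 1*31 = 371694 - 31 = 371663)
c/((-1*293373)) = 371663/((-1*293373)) = 371663/(-293373) = 371663*(-1/293373) = -371663/293373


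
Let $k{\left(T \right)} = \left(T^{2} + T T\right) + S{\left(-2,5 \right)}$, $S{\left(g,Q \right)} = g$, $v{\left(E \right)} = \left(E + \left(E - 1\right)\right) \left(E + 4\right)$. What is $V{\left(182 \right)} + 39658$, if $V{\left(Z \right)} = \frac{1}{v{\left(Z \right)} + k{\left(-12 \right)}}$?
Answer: $\frac{2688971033}{67804} \approx 39658.0$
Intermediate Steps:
$v{\left(E \right)} = \left(-1 + 2 E\right) \left(4 + E\right)$ ($v{\left(E \right)} = \left(E + \left(-1 + E\right)\right) \left(4 + E\right) = \left(-1 + 2 E\right) \left(4 + E\right)$)
$k{\left(T \right)} = -2 + 2 T^{2}$ ($k{\left(T \right)} = \left(T^{2} + T T\right) - 2 = \left(T^{2} + T^{2}\right) - 2 = 2 T^{2} - 2 = -2 + 2 T^{2}$)
$V{\left(Z \right)} = \frac{1}{282 + 2 Z^{2} + 7 Z}$ ($V{\left(Z \right)} = \frac{1}{\left(-4 + 2 Z^{2} + 7 Z\right) - \left(2 - 2 \left(-12\right)^{2}\right)} = \frac{1}{\left(-4 + 2 Z^{2} + 7 Z\right) + \left(-2 + 2 \cdot 144\right)} = \frac{1}{\left(-4 + 2 Z^{2} + 7 Z\right) + \left(-2 + 288\right)} = \frac{1}{\left(-4 + 2 Z^{2} + 7 Z\right) + 286} = \frac{1}{282 + 2 Z^{2} + 7 Z}$)
$V{\left(182 \right)} + 39658 = \frac{1}{282 + 2 \cdot 182^{2} + 7 \cdot 182} + 39658 = \frac{1}{282 + 2 \cdot 33124 + 1274} + 39658 = \frac{1}{282 + 66248 + 1274} + 39658 = \frac{1}{67804} + 39658 = \frac{2688971033}{67804}$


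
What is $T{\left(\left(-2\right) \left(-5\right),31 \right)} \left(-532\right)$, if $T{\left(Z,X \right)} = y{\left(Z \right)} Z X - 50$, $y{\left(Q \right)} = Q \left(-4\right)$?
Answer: $6623400$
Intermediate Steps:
$y{\left(Q \right)} = - 4 Q$
$T{\left(Z,X \right)} = -50 - 4 X Z^{2}$ ($T{\left(Z,X \right)} = - 4 Z Z X - 50 = - 4 Z^{2} X - 50 = - 4 X Z^{2} - 50 = -50 - 4 X Z^{2}$)
$T{\left(\left(-2\right) \left(-5\right),31 \right)} \left(-532\right) = \left(-50 - 124 \left(\left(-2\right) \left(-5\right)\right)^{2}\right) \left(-532\right) = \left(-50 - 124 \cdot 10^{2}\right) \left(-532\right) = \left(-50 - 124 \cdot 100\right) \left(-532\right) = \left(-50 - 12400\right) \left(-532\right) = \left(-12450\right) \left(-532\right) = 6623400$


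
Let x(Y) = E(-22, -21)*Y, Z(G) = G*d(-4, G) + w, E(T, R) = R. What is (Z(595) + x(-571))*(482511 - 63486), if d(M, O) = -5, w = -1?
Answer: 3777510375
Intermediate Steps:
Z(G) = -1 - 5*G (Z(G) = G*(-5) - 1 = -5*G - 1 = -1 - 5*G)
x(Y) = -21*Y
(Z(595) + x(-571))*(482511 - 63486) = ((-1 - 5*595) - 21*(-571))*(482511 - 63486) = ((-1 - 2975) + 11991)*419025 = (-2976 + 11991)*419025 = 9015*419025 = 3777510375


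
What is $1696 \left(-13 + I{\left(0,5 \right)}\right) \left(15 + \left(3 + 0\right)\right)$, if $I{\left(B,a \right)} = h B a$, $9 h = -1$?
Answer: $-396864$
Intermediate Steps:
$h = - \frac{1}{9}$ ($h = \frac{1}{9} \left(-1\right) = - \frac{1}{9} \approx -0.11111$)
$I{\left(B,a \right)} = - \frac{B a}{9}$ ($I{\left(B,a \right)} = - \frac{B}{9} a = - \frac{B a}{9}$)
$1696 \left(-13 + I{\left(0,5 \right)}\right) \left(15 + \left(3 + 0\right)\right) = 1696 \left(-13 - 0 \cdot 5\right) \left(15 + \left(3 + 0\right)\right) = 1696 \left(-13 + 0\right) \left(15 + 3\right) = 1696 \left(\left(-13\right) 18\right) = 1696 \left(-234\right) = -396864$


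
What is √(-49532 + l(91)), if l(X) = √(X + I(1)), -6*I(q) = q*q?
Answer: √(-1783152 + 6*√3270)/6 ≈ 222.54*I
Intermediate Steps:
I(q) = -q²/6 (I(q) = -q*q/6 = -q²/6)
l(X) = √(-⅙ + X) (l(X) = √(X - ⅙*1²) = √(X - ⅙*1) = √(X - ⅙) = √(-⅙ + X))
√(-49532 + l(91)) = √(-49532 + √(-6 + 36*91)/6) = √(-49532 + √(-6 + 3276)/6) = √(-49532 + √3270/6)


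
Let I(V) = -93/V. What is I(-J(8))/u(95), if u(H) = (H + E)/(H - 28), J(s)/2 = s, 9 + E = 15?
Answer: 6231/1616 ≈ 3.8558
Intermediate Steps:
E = 6 (E = -9 + 15 = 6)
J(s) = 2*s
u(H) = (6 + H)/(-28 + H) (u(H) = (H + 6)/(H - 28) = (6 + H)/(-28 + H))
I(-J(8))/u(95) = (-93/((-2*8)))/(((6 + 95)/(-28 + 95))) = (-93/((-1*16)))/((101/67)) = (-93/(-16))/(((1/67)*101)) = (-93*(-1/16))/(101/67) = (93/16)*(67/101) = 6231/1616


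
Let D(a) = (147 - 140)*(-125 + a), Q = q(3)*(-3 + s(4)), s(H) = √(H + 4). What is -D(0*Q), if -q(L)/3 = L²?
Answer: 875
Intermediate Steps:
s(H) = √(4 + H)
q(L) = -3*L²
Q = 81 - 54*√2 (Q = (-3*3²)*(-3 + √(4 + 4)) = (-3*9)*(-3 + √8) = -27*(-3 + 2*√2) = 81 - 54*√2 ≈ 4.6325)
D(a) = -875 + 7*a (D(a) = 7*(-125 + a) = -875 + 7*a)
-D(0*Q) = -(-875 + 7*(0*(81 - 54*√2))) = -(-875 + 7*0) = -(-875 + 0) = -1*(-875) = 875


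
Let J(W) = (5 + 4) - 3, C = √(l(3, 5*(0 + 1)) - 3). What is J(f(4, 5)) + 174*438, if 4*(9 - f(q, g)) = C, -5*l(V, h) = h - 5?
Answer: 76218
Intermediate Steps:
l(V, h) = 1 - h/5 (l(V, h) = -(h - 5)/5 = -(-5 + h)/5 = 1 - h/5)
C = I*√3 (C = √((1 - (0 + 1)) - 3) = √((1 - 1) - 3) = √(0 - 3) = √(-3) = I*√3 ≈ 1.732*I)
f(q, g) = 9 - I*√3/4
J(W) = 6 (J(W) = 9 - 3 = 6)
J(f(4, 5)) + 174*438 = 6 + 174*438 = 6 + 76212 = 76218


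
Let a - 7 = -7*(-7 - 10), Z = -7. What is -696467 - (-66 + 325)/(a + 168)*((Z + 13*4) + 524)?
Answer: -29272667/42 ≈ -6.9697e+5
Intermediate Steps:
a = 126 (a = 7 - 7*(-7 - 10) = 7 - 7*(-17) = 7 + 119 = 126)
-696467 - (-66 + 325)/(a + 168)*((Z + 13*4) + 524) = -696467 - (-66 + 325)/(126 + 168)*((-7 + 13*4) + 524) = -696467 - 259/294*((-7 + 52) + 524) = -696467 - 259*(1/294)*(45 + 524) = -696467 - 37*569/42 = -696467 - 1*21053/42 = -696467 - 21053/42 = -29272667/42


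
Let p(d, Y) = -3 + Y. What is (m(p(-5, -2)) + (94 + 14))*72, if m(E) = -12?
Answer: 6912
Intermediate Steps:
(m(p(-5, -2)) + (94 + 14))*72 = (-12 + (94 + 14))*72 = (-12 + 108)*72 = 96*72 = 6912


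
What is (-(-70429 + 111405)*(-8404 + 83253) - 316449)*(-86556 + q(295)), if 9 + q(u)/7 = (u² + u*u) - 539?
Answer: -3459818366522934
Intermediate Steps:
q(u) = -3836 + 14*u² (q(u) = -63 + 7*((u² + u*u) - 539) = -63 + 7*((u² + u²) - 539) = -63 + 7*(2*u² - 539) = -63 + 7*(-539 + 2*u²) = -63 + (-3773 + 14*u²) = -3836 + 14*u²)
(-(-70429 + 111405)*(-8404 + 83253) - 316449)*(-86556 + q(295)) = (-(-70429 + 111405)*(-8404 + 83253) - 316449)*(-86556 + (-3836 + 14*295²)) = (-40976*74849 - 316449)*(-86556 + (-3836 + 14*87025)) = (-1*3067012624 - 316449)*(-86556 + (-3836 + 1218350)) = (-3067012624 - 316449)*(-86556 + 1214514) = -3067329073*1127958 = -3459818366522934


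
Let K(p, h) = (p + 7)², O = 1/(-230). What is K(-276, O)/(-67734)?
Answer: -72361/67734 ≈ -1.0683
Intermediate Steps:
O = -1/230 ≈ -0.0043478
K(p, h) = (7 + p)²
K(-276, O)/(-67734) = (7 - 276)²/(-67734) = (-269)²*(-1/67734) = 72361*(-1/67734) = -72361/67734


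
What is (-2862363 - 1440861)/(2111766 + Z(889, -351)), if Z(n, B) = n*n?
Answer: -4303224/2902087 ≈ -1.4828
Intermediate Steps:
Z(n, B) = n²
(-2862363 - 1440861)/(2111766 + Z(889, -351)) = (-2862363 - 1440861)/(2111766 + 889²) = -4303224/(2111766 + 790321) = -4303224/2902087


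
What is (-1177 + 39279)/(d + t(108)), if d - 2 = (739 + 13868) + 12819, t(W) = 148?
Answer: 19051/13788 ≈ 1.3817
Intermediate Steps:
d = 27428 (d = 2 + ((739 + 13868) + 12819) = 2 + (14607 + 12819) = 2 + 27426 = 27428)
(-1177 + 39279)/(d + t(108)) = (-1177 + 39279)/(27428 + 148) = 38102/27576 = 38102*(1/27576) = 19051/13788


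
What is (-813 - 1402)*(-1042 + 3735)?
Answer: -5964995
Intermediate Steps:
(-813 - 1402)*(-1042 + 3735) = -2215*2693 = -5964995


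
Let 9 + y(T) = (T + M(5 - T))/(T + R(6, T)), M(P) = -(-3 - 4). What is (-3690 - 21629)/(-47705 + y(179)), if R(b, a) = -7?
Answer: 2177434/4103311 ≈ 0.53065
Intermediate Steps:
M(P) = 7 (M(P) = -1*(-7) = 7)
y(T) = -9 + (7 + T)/(-7 + T) (y(T) = -9 + (T + 7)/(T - 7) = -9 + (7 + T)/(-7 + T))
(-3690 - 21629)/(-47705 + y(179)) = (-3690 - 21629)/(-47705 + 2*(35 - 4*179)/(-7 + 179)) = -25319/(-47705 + 2*(35 - 716)/172) = -25319/(-47705 + 2*(1/172)*(-681)) = -25319/(-47705 - 681/86) = -25319/(-4103311/86) = -25319*(-86/4103311) = 2177434/4103311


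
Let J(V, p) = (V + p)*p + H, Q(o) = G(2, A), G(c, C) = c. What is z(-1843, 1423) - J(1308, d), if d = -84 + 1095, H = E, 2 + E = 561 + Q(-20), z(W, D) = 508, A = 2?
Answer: -2344562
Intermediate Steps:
Q(o) = 2
E = 561 (E = -2 + (561 + 2) = -2 + 563 = 561)
H = 561
d = 1011
J(V, p) = 561 + p*(V + p) (J(V, p) = (V + p)*p + 561 = p*(V + p) + 561 = 561 + p*(V + p))
z(-1843, 1423) - J(1308, d) = 508 - (561 + 1011² + 1308*1011) = 508 - (561 + 1022121 + 1322388) = 508 - 1*2345070 = 508 - 2345070 = -2344562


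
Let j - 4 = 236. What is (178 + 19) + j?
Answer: 437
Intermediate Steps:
j = 240 (j = 4 + 236 = 240)
(178 + 19) + j = (178 + 19) + 240 = 197 + 240 = 437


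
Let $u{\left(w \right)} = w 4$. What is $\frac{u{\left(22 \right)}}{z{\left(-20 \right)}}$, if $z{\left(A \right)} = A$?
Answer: $- \frac{22}{5} \approx -4.4$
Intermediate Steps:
$u{\left(w \right)} = 4 w$
$\frac{u{\left(22 \right)}}{z{\left(-20 \right)}} = \frac{4 \cdot 22}{-20} = 88 \left(- \frac{1}{20}\right) = - \frac{22}{5}$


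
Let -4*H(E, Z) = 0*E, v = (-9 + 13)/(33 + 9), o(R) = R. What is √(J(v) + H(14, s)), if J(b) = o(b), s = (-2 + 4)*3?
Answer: √42/21 ≈ 0.30861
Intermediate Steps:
s = 6 (s = 2*3 = 6)
v = 2/21 (v = 4/42 = 4*(1/42) = 2/21 ≈ 0.095238)
J(b) = b
H(E, Z) = 0 (H(E, Z) = -0*E = -¼*0 = 0)
√(J(v) + H(14, s)) = √(2/21 + 0) = √(2/21) = √42/21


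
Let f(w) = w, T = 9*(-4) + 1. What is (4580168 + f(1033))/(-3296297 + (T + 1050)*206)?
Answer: -1527067/1029069 ≈ -1.4839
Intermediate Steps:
T = -35 (T = -36 + 1 = -35)
(4580168 + f(1033))/(-3296297 + (T + 1050)*206) = (4580168 + 1033)/(-3296297 + (-35 + 1050)*206) = 4581201/(-3296297 + 1015*206) = 4581201/(-3296297 + 209090) = 4581201/(-3087207) = 4581201*(-1/3087207) = -1527067/1029069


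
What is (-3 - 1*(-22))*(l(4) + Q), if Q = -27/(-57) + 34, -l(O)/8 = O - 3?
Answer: 503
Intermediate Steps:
l(O) = 24 - 8*O (l(O) = -8*(O - 3) = -8*(-3 + O) = 24 - 8*O)
Q = 655/19 (Q = -27*(-1/57) + 34 = 9/19 + 34 = 655/19 ≈ 34.474)
(-3 - 1*(-22))*(l(4) + Q) = (-3 - 1*(-22))*((24 - 8*4) + 655/19) = (-3 + 22)*((24 - 32) + 655/19) = 19*(-8 + 655/19) = 19*(503/19) = 503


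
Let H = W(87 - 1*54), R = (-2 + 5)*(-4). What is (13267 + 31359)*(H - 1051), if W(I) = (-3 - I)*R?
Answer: -27623494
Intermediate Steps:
R = -12 (R = 3*(-4) = -12)
W(I) = 36 + 12*I (W(I) = (-3 - I)*(-12) = 36 + 12*I)
H = 432 (H = 36 + 12*(87 - 1*54) = 36 + 12*(87 - 54) = 36 + 12*33 = 36 + 396 = 432)
(13267 + 31359)*(H - 1051) = (13267 + 31359)*(432 - 1051) = 44626*(-619) = -27623494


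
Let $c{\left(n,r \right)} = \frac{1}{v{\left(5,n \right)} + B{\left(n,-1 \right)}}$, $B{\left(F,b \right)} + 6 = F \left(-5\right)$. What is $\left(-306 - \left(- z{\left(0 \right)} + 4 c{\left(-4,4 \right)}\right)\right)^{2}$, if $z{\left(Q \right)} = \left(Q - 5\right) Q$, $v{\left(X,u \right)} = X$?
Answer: $\frac{33849124}{361} \approx 93765.0$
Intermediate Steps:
$B{\left(F,b \right)} = -6 - 5 F$ ($B{\left(F,b \right)} = -6 + F \left(-5\right) = -6 - 5 F$)
$z{\left(Q \right)} = Q \left(-5 + Q\right)$ ($z{\left(Q \right)} = \left(-5 + Q\right) Q = Q \left(-5 + Q\right)$)
$c{\left(n,r \right)} = \frac{1}{-1 - 5 n}$ ($c{\left(n,r \right)} = \frac{1}{5 - \left(6 + 5 n\right)} = \frac{1}{-1 - 5 n}$)
$\left(-306 - \left(- z{\left(0 \right)} + 4 c{\left(-4,4 \right)}\right)\right)^{2} = \left(-306 + \left(0 \left(-5 + 0\right) - 4 \left(- \frac{1}{1 + 5 \left(-4\right)}\right)\right)\right)^{2} = \left(-306 + \left(0 \left(-5\right) - 4 \left(- \frac{1}{1 - 20}\right)\right)\right)^{2} = \left(-306 + \left(0 - 4 \left(- \frac{1}{-19}\right)\right)\right)^{2} = \left(-306 + \left(0 - 4 \left(\left(-1\right) \left(- \frac{1}{19}\right)\right)\right)\right)^{2} = \left(-306 + \left(0 - \frac{4}{19}\right)\right)^{2} = \left(-306 - \frac{4}{19}\right)^{2} = \left(- \frac{5818}{19}\right)^{2} = \frac{33849124}{361}$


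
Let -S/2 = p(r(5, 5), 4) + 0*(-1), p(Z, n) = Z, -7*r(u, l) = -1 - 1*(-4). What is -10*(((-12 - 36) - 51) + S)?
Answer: 6870/7 ≈ 981.43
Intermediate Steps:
r(u, l) = -3/7 (r(u, l) = -(-1 - 1*(-4))/7 = -(-1 + 4)/7 = -⅐*3 = -3/7)
S = 6/7 (S = -2*(-3/7 + 0*(-1)) = -2*(-3/7 + 0) = -2*(-3/7) = 6/7 ≈ 0.85714)
-10*(((-12 - 36) - 51) + S) = -10*(((-12 - 36) - 51) + 6/7) = -10*((-48 - 51) + 6/7) = -10*(-99 + 6/7) = -10*(-687/7) = 6870/7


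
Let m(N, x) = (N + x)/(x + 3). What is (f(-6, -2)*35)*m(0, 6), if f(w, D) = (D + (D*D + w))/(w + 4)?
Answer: 140/3 ≈ 46.667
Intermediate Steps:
f(w, D) = (D + w + D²)/(4 + w) (f(w, D) = (D + (D² + w))/(4 + w) = (D + (w + D²))/(4 + w) = (D + w + D²)/(4 + w))
m(N, x) = (N + x)/(3 + x)
(f(-6, -2)*35)*m(0, 6) = (((-2 - 6 + (-2)²)/(4 - 6))*35)*((0 + 6)/(3 + 6)) = (((-2 - 6 + 4)/(-2))*35)*(6/9) = (-½*(-4)*35)*((⅑)*6) = (2*35)*(⅔) = 70*(⅔) = 140/3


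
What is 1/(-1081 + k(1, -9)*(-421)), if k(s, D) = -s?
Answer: -1/660 ≈ -0.0015152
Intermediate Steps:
1/(-1081 + k(1, -9)*(-421)) = 1/(-1081 - 1*1*(-421)) = 1/(-1081 - 1*(-421)) = 1/(-1081 + 421) = 1/(-660) = -1/660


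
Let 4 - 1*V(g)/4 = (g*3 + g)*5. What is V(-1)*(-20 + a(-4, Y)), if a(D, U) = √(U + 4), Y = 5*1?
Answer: -1632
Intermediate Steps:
Y = 5
a(D, U) = √(4 + U)
V(g) = 16 - 80*g (V(g) = 16 - 4*(g*3 + g)*5 = 16 - 4*(3*g + g)*5 = 16 - 4*4*g*5 = 16 - 80*g)
V(-1)*(-20 + a(-4, Y)) = (16 - 80*(-1))*(-20 + √(4 + 5)) = (16 + 80)*(-20 + √9) = 96*(-20 + 3) = 96*(-17) = -1632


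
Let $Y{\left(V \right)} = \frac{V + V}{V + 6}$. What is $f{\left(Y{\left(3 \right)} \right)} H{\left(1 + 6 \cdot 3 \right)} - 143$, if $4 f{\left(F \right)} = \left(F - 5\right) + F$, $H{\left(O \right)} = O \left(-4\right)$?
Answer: $- \frac{220}{3} \approx -73.333$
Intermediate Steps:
$Y{\left(V \right)} = \frac{2 V}{6 + V}$
$H{\left(O \right)} = - 4 O$
$f{\left(F \right)} = - \frac{5}{4} + \frac{F}{2}$ ($f{\left(F \right)} = \frac{\left(F - 5\right) + F}{4} = \frac{\left(-5 + F\right) + F}{4} = \frac{-5 + 2 F}{4} = - \frac{5}{4} + \frac{F}{2}$)
$f{\left(Y{\left(3 \right)} \right)} H{\left(1 + 6 \cdot 3 \right)} - 143 = \left(- \frac{5}{4} + \frac{2 \cdot 3 \frac{1}{6 + 3}}{2}\right) \left(- 4 \left(1 + 6 \cdot 3\right)\right) - 143 = \left(- \frac{5}{4} + \frac{2 \cdot 3 \cdot \frac{1}{9}}{2}\right) \left(- 4 \left(1 + 18\right)\right) - 143 = \left(- \frac{5}{4} + \frac{2 \cdot 3 \cdot \frac{1}{9}}{2}\right) \left(\left(-4\right) 19\right) - 143 = \left(- \frac{5}{4} + \frac{1}{2} \cdot \frac{2}{3}\right) \left(-76\right) - 143 = \left(- \frac{5}{4} + \frac{1}{3}\right) \left(-76\right) - 143 = \left(- \frac{11}{12}\right) \left(-76\right) - 143 = \frac{209}{3} - 143 = - \frac{220}{3}$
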